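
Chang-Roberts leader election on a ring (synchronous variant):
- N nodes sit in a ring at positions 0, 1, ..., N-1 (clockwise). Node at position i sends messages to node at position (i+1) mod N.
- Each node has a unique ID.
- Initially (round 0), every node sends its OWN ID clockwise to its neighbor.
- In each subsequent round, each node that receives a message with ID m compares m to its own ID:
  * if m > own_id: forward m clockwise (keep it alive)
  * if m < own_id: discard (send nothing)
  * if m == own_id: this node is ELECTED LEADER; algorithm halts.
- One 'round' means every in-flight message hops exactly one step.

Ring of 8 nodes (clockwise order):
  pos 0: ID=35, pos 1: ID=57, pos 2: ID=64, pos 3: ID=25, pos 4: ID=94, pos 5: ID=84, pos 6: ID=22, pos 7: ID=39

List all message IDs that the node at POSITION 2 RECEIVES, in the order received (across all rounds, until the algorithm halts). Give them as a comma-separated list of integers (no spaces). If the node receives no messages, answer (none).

Answer: 57,84,94

Derivation:
Round 1: pos1(id57) recv 35: drop; pos2(id64) recv 57: drop; pos3(id25) recv 64: fwd; pos4(id94) recv 25: drop; pos5(id84) recv 94: fwd; pos6(id22) recv 84: fwd; pos7(id39) recv 22: drop; pos0(id35) recv 39: fwd
Round 2: pos4(id94) recv 64: drop; pos6(id22) recv 94: fwd; pos7(id39) recv 84: fwd; pos1(id57) recv 39: drop
Round 3: pos7(id39) recv 94: fwd; pos0(id35) recv 84: fwd
Round 4: pos0(id35) recv 94: fwd; pos1(id57) recv 84: fwd
Round 5: pos1(id57) recv 94: fwd; pos2(id64) recv 84: fwd
Round 6: pos2(id64) recv 94: fwd; pos3(id25) recv 84: fwd
Round 7: pos3(id25) recv 94: fwd; pos4(id94) recv 84: drop
Round 8: pos4(id94) recv 94: ELECTED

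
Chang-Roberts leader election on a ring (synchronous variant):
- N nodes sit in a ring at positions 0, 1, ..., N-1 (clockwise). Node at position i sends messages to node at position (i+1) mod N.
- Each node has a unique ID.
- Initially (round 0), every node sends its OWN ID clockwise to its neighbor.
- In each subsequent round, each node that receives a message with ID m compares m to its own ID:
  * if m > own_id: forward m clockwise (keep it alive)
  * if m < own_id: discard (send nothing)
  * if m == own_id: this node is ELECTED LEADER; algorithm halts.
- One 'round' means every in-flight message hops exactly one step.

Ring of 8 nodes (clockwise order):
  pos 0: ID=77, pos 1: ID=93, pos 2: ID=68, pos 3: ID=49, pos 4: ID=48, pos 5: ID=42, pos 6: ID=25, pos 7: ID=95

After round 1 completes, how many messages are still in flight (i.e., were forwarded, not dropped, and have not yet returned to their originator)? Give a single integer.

Round 1: pos1(id93) recv 77: drop; pos2(id68) recv 93: fwd; pos3(id49) recv 68: fwd; pos4(id48) recv 49: fwd; pos5(id42) recv 48: fwd; pos6(id25) recv 42: fwd; pos7(id95) recv 25: drop; pos0(id77) recv 95: fwd
After round 1: 6 messages still in flight

Answer: 6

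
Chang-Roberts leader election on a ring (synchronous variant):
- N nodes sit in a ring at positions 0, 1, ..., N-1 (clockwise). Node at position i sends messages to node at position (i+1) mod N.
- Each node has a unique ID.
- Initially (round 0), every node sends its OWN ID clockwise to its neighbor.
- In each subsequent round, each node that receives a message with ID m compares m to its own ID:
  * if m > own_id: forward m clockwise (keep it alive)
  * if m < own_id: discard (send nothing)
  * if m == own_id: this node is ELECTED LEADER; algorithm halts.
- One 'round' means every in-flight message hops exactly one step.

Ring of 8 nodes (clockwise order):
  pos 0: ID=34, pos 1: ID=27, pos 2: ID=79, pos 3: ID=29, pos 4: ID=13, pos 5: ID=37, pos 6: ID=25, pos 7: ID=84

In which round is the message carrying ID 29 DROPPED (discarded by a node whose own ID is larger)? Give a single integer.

Round 1: pos1(id27) recv 34: fwd; pos2(id79) recv 27: drop; pos3(id29) recv 79: fwd; pos4(id13) recv 29: fwd; pos5(id37) recv 13: drop; pos6(id25) recv 37: fwd; pos7(id84) recv 25: drop; pos0(id34) recv 84: fwd
Round 2: pos2(id79) recv 34: drop; pos4(id13) recv 79: fwd; pos5(id37) recv 29: drop; pos7(id84) recv 37: drop; pos1(id27) recv 84: fwd
Round 3: pos5(id37) recv 79: fwd; pos2(id79) recv 84: fwd
Round 4: pos6(id25) recv 79: fwd; pos3(id29) recv 84: fwd
Round 5: pos7(id84) recv 79: drop; pos4(id13) recv 84: fwd
Round 6: pos5(id37) recv 84: fwd
Round 7: pos6(id25) recv 84: fwd
Round 8: pos7(id84) recv 84: ELECTED
Message ID 29 originates at pos 3; dropped at pos 5 in round 2

Answer: 2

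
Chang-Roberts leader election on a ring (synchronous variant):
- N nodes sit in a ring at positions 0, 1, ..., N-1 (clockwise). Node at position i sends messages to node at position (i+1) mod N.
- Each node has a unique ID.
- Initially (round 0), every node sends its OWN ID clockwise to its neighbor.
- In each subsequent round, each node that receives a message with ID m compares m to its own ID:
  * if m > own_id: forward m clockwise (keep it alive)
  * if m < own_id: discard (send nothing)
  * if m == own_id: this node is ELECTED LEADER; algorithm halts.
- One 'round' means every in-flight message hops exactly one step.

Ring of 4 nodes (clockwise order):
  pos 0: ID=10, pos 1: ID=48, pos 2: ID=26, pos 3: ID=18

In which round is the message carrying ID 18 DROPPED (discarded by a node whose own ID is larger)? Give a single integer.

Round 1: pos1(id48) recv 10: drop; pos2(id26) recv 48: fwd; pos3(id18) recv 26: fwd; pos0(id10) recv 18: fwd
Round 2: pos3(id18) recv 48: fwd; pos0(id10) recv 26: fwd; pos1(id48) recv 18: drop
Round 3: pos0(id10) recv 48: fwd; pos1(id48) recv 26: drop
Round 4: pos1(id48) recv 48: ELECTED
Message ID 18 originates at pos 3; dropped at pos 1 in round 2

Answer: 2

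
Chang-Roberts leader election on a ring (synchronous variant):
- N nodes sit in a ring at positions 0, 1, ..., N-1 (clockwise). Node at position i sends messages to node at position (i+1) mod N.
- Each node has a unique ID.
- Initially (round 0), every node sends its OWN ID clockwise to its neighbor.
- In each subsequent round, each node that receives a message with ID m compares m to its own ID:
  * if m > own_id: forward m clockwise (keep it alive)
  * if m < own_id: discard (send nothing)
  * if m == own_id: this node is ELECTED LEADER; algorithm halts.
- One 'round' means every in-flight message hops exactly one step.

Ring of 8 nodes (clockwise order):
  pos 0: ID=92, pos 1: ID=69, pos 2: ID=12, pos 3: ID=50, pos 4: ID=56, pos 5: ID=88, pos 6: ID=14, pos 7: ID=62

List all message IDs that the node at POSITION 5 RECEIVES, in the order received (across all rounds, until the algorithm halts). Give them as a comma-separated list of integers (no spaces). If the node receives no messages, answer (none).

Answer: 56,69,92

Derivation:
Round 1: pos1(id69) recv 92: fwd; pos2(id12) recv 69: fwd; pos3(id50) recv 12: drop; pos4(id56) recv 50: drop; pos5(id88) recv 56: drop; pos6(id14) recv 88: fwd; pos7(id62) recv 14: drop; pos0(id92) recv 62: drop
Round 2: pos2(id12) recv 92: fwd; pos3(id50) recv 69: fwd; pos7(id62) recv 88: fwd
Round 3: pos3(id50) recv 92: fwd; pos4(id56) recv 69: fwd; pos0(id92) recv 88: drop
Round 4: pos4(id56) recv 92: fwd; pos5(id88) recv 69: drop
Round 5: pos5(id88) recv 92: fwd
Round 6: pos6(id14) recv 92: fwd
Round 7: pos7(id62) recv 92: fwd
Round 8: pos0(id92) recv 92: ELECTED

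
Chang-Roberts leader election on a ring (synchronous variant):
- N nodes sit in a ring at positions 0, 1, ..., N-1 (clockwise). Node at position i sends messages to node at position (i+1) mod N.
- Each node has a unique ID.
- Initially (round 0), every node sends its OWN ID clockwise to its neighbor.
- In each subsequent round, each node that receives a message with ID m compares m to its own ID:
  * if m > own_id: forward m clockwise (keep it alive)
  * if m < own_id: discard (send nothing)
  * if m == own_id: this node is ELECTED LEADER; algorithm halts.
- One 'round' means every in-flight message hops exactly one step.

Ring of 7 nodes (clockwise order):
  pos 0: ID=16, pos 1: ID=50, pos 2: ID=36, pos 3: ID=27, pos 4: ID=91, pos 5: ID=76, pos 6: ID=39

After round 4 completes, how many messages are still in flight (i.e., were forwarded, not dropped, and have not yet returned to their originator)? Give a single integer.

Round 1: pos1(id50) recv 16: drop; pos2(id36) recv 50: fwd; pos3(id27) recv 36: fwd; pos4(id91) recv 27: drop; pos5(id76) recv 91: fwd; pos6(id39) recv 76: fwd; pos0(id16) recv 39: fwd
Round 2: pos3(id27) recv 50: fwd; pos4(id91) recv 36: drop; pos6(id39) recv 91: fwd; pos0(id16) recv 76: fwd; pos1(id50) recv 39: drop
Round 3: pos4(id91) recv 50: drop; pos0(id16) recv 91: fwd; pos1(id50) recv 76: fwd
Round 4: pos1(id50) recv 91: fwd; pos2(id36) recv 76: fwd
After round 4: 2 messages still in flight

Answer: 2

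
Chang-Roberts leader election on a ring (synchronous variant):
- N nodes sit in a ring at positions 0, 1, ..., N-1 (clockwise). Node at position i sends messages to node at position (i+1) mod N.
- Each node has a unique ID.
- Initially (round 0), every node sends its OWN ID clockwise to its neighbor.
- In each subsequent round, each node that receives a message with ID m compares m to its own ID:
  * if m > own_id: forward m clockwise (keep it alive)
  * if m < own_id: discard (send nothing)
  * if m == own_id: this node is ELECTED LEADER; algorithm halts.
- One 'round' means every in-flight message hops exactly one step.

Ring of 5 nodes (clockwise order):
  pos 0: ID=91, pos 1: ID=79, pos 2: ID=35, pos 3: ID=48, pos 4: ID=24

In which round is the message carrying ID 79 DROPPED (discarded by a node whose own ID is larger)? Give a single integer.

Round 1: pos1(id79) recv 91: fwd; pos2(id35) recv 79: fwd; pos3(id48) recv 35: drop; pos4(id24) recv 48: fwd; pos0(id91) recv 24: drop
Round 2: pos2(id35) recv 91: fwd; pos3(id48) recv 79: fwd; pos0(id91) recv 48: drop
Round 3: pos3(id48) recv 91: fwd; pos4(id24) recv 79: fwd
Round 4: pos4(id24) recv 91: fwd; pos0(id91) recv 79: drop
Round 5: pos0(id91) recv 91: ELECTED
Message ID 79 originates at pos 1; dropped at pos 0 in round 4

Answer: 4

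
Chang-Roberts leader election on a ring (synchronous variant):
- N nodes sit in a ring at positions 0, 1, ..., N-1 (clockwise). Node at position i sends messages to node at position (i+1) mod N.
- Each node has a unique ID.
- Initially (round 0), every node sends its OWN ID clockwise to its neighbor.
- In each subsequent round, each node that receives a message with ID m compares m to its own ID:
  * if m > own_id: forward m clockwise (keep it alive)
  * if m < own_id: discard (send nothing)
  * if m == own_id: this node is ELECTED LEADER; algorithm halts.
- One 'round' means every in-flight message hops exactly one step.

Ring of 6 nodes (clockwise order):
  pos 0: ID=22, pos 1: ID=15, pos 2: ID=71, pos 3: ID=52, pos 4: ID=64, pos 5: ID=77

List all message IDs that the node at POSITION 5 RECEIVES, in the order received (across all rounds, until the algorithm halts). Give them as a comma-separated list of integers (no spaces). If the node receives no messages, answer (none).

Round 1: pos1(id15) recv 22: fwd; pos2(id71) recv 15: drop; pos3(id52) recv 71: fwd; pos4(id64) recv 52: drop; pos5(id77) recv 64: drop; pos0(id22) recv 77: fwd
Round 2: pos2(id71) recv 22: drop; pos4(id64) recv 71: fwd; pos1(id15) recv 77: fwd
Round 3: pos5(id77) recv 71: drop; pos2(id71) recv 77: fwd
Round 4: pos3(id52) recv 77: fwd
Round 5: pos4(id64) recv 77: fwd
Round 6: pos5(id77) recv 77: ELECTED

Answer: 64,71,77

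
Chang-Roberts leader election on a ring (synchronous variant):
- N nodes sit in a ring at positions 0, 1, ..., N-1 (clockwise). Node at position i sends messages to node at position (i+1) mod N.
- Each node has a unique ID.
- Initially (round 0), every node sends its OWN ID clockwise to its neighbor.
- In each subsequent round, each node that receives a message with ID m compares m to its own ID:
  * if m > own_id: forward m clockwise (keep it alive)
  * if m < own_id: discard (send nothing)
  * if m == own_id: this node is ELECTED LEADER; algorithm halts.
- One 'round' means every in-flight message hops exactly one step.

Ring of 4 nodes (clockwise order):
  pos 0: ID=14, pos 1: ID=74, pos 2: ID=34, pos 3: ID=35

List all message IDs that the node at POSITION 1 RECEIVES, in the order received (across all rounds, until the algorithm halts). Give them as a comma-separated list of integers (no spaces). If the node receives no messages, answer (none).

Round 1: pos1(id74) recv 14: drop; pos2(id34) recv 74: fwd; pos3(id35) recv 34: drop; pos0(id14) recv 35: fwd
Round 2: pos3(id35) recv 74: fwd; pos1(id74) recv 35: drop
Round 3: pos0(id14) recv 74: fwd
Round 4: pos1(id74) recv 74: ELECTED

Answer: 14,35,74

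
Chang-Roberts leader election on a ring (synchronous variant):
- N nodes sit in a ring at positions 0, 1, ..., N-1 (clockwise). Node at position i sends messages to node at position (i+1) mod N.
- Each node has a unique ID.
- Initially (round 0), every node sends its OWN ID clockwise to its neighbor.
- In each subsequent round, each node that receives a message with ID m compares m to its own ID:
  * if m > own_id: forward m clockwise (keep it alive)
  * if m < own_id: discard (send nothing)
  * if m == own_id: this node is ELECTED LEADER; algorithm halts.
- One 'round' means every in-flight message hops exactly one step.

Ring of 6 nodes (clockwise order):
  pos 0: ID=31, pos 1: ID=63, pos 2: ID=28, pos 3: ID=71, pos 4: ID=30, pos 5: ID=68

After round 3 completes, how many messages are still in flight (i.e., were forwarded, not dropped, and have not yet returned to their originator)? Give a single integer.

Round 1: pos1(id63) recv 31: drop; pos2(id28) recv 63: fwd; pos3(id71) recv 28: drop; pos4(id30) recv 71: fwd; pos5(id68) recv 30: drop; pos0(id31) recv 68: fwd
Round 2: pos3(id71) recv 63: drop; pos5(id68) recv 71: fwd; pos1(id63) recv 68: fwd
Round 3: pos0(id31) recv 71: fwd; pos2(id28) recv 68: fwd
After round 3: 2 messages still in flight

Answer: 2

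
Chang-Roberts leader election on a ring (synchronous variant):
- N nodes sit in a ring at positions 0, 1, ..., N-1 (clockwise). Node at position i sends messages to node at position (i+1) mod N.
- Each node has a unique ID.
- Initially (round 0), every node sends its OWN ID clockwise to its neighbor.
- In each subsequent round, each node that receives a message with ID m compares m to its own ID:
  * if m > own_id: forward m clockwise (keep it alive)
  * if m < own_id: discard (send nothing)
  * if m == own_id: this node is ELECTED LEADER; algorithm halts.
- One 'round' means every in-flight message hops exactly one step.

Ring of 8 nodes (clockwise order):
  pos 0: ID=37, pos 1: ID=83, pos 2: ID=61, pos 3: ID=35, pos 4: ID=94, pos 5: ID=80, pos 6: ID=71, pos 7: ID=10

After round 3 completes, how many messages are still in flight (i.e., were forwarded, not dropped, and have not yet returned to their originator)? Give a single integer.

Round 1: pos1(id83) recv 37: drop; pos2(id61) recv 83: fwd; pos3(id35) recv 61: fwd; pos4(id94) recv 35: drop; pos5(id80) recv 94: fwd; pos6(id71) recv 80: fwd; pos7(id10) recv 71: fwd; pos0(id37) recv 10: drop
Round 2: pos3(id35) recv 83: fwd; pos4(id94) recv 61: drop; pos6(id71) recv 94: fwd; pos7(id10) recv 80: fwd; pos0(id37) recv 71: fwd
Round 3: pos4(id94) recv 83: drop; pos7(id10) recv 94: fwd; pos0(id37) recv 80: fwd; pos1(id83) recv 71: drop
After round 3: 2 messages still in flight

Answer: 2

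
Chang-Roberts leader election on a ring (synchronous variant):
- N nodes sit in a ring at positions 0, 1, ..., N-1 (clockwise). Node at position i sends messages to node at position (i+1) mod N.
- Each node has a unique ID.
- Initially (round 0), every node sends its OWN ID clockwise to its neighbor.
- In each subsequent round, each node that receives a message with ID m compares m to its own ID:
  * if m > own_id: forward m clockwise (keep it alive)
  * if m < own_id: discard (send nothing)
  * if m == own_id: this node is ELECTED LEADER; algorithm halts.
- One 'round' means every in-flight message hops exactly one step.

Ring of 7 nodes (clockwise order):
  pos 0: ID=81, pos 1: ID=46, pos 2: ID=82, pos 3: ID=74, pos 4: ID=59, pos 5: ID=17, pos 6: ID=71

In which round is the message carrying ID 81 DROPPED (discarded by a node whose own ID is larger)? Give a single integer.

Answer: 2

Derivation:
Round 1: pos1(id46) recv 81: fwd; pos2(id82) recv 46: drop; pos3(id74) recv 82: fwd; pos4(id59) recv 74: fwd; pos5(id17) recv 59: fwd; pos6(id71) recv 17: drop; pos0(id81) recv 71: drop
Round 2: pos2(id82) recv 81: drop; pos4(id59) recv 82: fwd; pos5(id17) recv 74: fwd; pos6(id71) recv 59: drop
Round 3: pos5(id17) recv 82: fwd; pos6(id71) recv 74: fwd
Round 4: pos6(id71) recv 82: fwd; pos0(id81) recv 74: drop
Round 5: pos0(id81) recv 82: fwd
Round 6: pos1(id46) recv 82: fwd
Round 7: pos2(id82) recv 82: ELECTED
Message ID 81 originates at pos 0; dropped at pos 2 in round 2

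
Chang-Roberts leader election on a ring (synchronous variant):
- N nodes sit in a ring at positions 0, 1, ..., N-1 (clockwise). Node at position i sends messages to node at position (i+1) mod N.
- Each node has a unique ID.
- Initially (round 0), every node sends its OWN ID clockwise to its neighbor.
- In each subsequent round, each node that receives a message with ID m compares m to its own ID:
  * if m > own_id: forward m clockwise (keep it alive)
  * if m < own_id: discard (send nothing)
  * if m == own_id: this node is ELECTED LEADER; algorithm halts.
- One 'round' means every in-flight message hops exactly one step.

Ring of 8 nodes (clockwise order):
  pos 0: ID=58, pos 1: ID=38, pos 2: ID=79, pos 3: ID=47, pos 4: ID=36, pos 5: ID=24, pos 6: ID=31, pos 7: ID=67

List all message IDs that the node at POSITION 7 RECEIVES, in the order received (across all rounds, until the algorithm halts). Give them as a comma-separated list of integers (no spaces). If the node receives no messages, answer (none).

Round 1: pos1(id38) recv 58: fwd; pos2(id79) recv 38: drop; pos3(id47) recv 79: fwd; pos4(id36) recv 47: fwd; pos5(id24) recv 36: fwd; pos6(id31) recv 24: drop; pos7(id67) recv 31: drop; pos0(id58) recv 67: fwd
Round 2: pos2(id79) recv 58: drop; pos4(id36) recv 79: fwd; pos5(id24) recv 47: fwd; pos6(id31) recv 36: fwd; pos1(id38) recv 67: fwd
Round 3: pos5(id24) recv 79: fwd; pos6(id31) recv 47: fwd; pos7(id67) recv 36: drop; pos2(id79) recv 67: drop
Round 4: pos6(id31) recv 79: fwd; pos7(id67) recv 47: drop
Round 5: pos7(id67) recv 79: fwd
Round 6: pos0(id58) recv 79: fwd
Round 7: pos1(id38) recv 79: fwd
Round 8: pos2(id79) recv 79: ELECTED

Answer: 31,36,47,79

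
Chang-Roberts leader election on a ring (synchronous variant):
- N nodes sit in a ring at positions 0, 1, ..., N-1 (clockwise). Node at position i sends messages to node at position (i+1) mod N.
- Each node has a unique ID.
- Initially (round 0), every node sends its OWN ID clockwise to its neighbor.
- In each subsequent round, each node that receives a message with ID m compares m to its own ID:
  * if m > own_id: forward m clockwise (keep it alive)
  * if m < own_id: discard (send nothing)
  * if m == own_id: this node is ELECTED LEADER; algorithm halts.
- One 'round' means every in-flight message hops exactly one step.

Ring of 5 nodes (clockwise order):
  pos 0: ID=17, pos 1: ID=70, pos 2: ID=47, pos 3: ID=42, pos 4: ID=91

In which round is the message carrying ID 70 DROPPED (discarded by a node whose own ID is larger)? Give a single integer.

Answer: 3

Derivation:
Round 1: pos1(id70) recv 17: drop; pos2(id47) recv 70: fwd; pos3(id42) recv 47: fwd; pos4(id91) recv 42: drop; pos0(id17) recv 91: fwd
Round 2: pos3(id42) recv 70: fwd; pos4(id91) recv 47: drop; pos1(id70) recv 91: fwd
Round 3: pos4(id91) recv 70: drop; pos2(id47) recv 91: fwd
Round 4: pos3(id42) recv 91: fwd
Round 5: pos4(id91) recv 91: ELECTED
Message ID 70 originates at pos 1; dropped at pos 4 in round 3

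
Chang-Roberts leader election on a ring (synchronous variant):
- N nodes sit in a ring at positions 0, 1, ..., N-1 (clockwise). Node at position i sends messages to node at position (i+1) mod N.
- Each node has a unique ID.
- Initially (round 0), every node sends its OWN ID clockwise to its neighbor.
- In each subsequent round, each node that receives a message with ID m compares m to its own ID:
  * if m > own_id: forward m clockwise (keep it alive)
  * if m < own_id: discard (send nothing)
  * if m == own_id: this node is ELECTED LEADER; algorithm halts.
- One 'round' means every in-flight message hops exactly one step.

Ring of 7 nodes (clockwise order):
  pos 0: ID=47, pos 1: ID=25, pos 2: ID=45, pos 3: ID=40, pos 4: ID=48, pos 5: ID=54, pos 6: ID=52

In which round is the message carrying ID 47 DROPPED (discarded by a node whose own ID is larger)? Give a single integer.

Round 1: pos1(id25) recv 47: fwd; pos2(id45) recv 25: drop; pos3(id40) recv 45: fwd; pos4(id48) recv 40: drop; pos5(id54) recv 48: drop; pos6(id52) recv 54: fwd; pos0(id47) recv 52: fwd
Round 2: pos2(id45) recv 47: fwd; pos4(id48) recv 45: drop; pos0(id47) recv 54: fwd; pos1(id25) recv 52: fwd
Round 3: pos3(id40) recv 47: fwd; pos1(id25) recv 54: fwd; pos2(id45) recv 52: fwd
Round 4: pos4(id48) recv 47: drop; pos2(id45) recv 54: fwd; pos3(id40) recv 52: fwd
Round 5: pos3(id40) recv 54: fwd; pos4(id48) recv 52: fwd
Round 6: pos4(id48) recv 54: fwd; pos5(id54) recv 52: drop
Round 7: pos5(id54) recv 54: ELECTED
Message ID 47 originates at pos 0; dropped at pos 4 in round 4

Answer: 4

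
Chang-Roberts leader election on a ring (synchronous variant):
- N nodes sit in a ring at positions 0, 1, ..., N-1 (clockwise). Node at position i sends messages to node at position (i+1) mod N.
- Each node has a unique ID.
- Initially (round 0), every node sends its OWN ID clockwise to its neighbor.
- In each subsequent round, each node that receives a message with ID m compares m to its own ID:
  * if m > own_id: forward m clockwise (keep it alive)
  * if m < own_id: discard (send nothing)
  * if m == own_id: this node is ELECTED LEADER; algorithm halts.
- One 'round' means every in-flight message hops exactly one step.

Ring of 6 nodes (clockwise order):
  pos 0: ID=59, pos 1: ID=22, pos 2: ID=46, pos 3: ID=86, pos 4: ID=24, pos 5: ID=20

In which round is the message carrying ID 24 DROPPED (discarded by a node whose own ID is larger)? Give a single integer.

Answer: 2

Derivation:
Round 1: pos1(id22) recv 59: fwd; pos2(id46) recv 22: drop; pos3(id86) recv 46: drop; pos4(id24) recv 86: fwd; pos5(id20) recv 24: fwd; pos0(id59) recv 20: drop
Round 2: pos2(id46) recv 59: fwd; pos5(id20) recv 86: fwd; pos0(id59) recv 24: drop
Round 3: pos3(id86) recv 59: drop; pos0(id59) recv 86: fwd
Round 4: pos1(id22) recv 86: fwd
Round 5: pos2(id46) recv 86: fwd
Round 6: pos3(id86) recv 86: ELECTED
Message ID 24 originates at pos 4; dropped at pos 0 in round 2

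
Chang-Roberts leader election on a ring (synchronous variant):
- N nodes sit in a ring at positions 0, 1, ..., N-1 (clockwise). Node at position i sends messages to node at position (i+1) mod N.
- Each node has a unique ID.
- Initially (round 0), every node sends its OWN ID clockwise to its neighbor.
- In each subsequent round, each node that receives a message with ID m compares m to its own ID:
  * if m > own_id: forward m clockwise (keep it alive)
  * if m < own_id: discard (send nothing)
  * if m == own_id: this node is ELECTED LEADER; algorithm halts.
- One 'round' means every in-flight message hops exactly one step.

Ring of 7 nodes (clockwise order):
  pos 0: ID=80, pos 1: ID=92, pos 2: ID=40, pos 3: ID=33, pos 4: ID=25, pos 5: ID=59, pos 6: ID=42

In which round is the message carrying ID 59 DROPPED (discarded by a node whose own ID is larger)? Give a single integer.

Round 1: pos1(id92) recv 80: drop; pos2(id40) recv 92: fwd; pos3(id33) recv 40: fwd; pos4(id25) recv 33: fwd; pos5(id59) recv 25: drop; pos6(id42) recv 59: fwd; pos0(id80) recv 42: drop
Round 2: pos3(id33) recv 92: fwd; pos4(id25) recv 40: fwd; pos5(id59) recv 33: drop; pos0(id80) recv 59: drop
Round 3: pos4(id25) recv 92: fwd; pos5(id59) recv 40: drop
Round 4: pos5(id59) recv 92: fwd
Round 5: pos6(id42) recv 92: fwd
Round 6: pos0(id80) recv 92: fwd
Round 7: pos1(id92) recv 92: ELECTED
Message ID 59 originates at pos 5; dropped at pos 0 in round 2

Answer: 2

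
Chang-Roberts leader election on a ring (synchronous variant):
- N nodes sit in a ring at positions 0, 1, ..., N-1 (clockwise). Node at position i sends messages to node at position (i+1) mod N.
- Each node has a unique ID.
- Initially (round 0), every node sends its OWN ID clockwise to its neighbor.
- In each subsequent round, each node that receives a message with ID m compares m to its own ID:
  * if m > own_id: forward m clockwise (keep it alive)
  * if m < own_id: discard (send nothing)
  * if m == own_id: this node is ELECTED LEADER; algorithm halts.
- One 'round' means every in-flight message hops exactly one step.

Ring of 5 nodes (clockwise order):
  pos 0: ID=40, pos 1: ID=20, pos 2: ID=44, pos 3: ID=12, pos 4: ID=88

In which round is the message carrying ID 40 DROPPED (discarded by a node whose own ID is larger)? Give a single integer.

Round 1: pos1(id20) recv 40: fwd; pos2(id44) recv 20: drop; pos3(id12) recv 44: fwd; pos4(id88) recv 12: drop; pos0(id40) recv 88: fwd
Round 2: pos2(id44) recv 40: drop; pos4(id88) recv 44: drop; pos1(id20) recv 88: fwd
Round 3: pos2(id44) recv 88: fwd
Round 4: pos3(id12) recv 88: fwd
Round 5: pos4(id88) recv 88: ELECTED
Message ID 40 originates at pos 0; dropped at pos 2 in round 2

Answer: 2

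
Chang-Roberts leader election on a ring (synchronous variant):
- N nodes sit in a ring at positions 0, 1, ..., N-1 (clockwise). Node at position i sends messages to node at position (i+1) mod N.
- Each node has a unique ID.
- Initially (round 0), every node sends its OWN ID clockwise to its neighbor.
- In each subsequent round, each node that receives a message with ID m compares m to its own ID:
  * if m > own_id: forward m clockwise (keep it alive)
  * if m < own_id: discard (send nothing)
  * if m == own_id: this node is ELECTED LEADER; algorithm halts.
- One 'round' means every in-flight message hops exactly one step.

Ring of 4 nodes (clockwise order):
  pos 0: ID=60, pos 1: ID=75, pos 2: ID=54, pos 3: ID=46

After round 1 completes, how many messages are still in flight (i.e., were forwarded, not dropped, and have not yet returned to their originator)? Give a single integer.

Round 1: pos1(id75) recv 60: drop; pos2(id54) recv 75: fwd; pos3(id46) recv 54: fwd; pos0(id60) recv 46: drop
After round 1: 2 messages still in flight

Answer: 2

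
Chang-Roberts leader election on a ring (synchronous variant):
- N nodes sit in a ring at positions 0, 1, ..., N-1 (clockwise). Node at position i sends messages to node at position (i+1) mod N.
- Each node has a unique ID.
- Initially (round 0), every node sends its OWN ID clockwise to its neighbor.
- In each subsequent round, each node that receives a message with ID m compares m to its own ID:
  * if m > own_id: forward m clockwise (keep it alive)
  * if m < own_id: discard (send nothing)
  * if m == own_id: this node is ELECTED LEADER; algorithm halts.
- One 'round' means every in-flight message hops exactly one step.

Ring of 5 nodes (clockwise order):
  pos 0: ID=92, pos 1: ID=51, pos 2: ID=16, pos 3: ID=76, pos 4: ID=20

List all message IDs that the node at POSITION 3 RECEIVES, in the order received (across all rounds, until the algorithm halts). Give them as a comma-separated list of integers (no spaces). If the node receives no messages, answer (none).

Round 1: pos1(id51) recv 92: fwd; pos2(id16) recv 51: fwd; pos3(id76) recv 16: drop; pos4(id20) recv 76: fwd; pos0(id92) recv 20: drop
Round 2: pos2(id16) recv 92: fwd; pos3(id76) recv 51: drop; pos0(id92) recv 76: drop
Round 3: pos3(id76) recv 92: fwd
Round 4: pos4(id20) recv 92: fwd
Round 5: pos0(id92) recv 92: ELECTED

Answer: 16,51,92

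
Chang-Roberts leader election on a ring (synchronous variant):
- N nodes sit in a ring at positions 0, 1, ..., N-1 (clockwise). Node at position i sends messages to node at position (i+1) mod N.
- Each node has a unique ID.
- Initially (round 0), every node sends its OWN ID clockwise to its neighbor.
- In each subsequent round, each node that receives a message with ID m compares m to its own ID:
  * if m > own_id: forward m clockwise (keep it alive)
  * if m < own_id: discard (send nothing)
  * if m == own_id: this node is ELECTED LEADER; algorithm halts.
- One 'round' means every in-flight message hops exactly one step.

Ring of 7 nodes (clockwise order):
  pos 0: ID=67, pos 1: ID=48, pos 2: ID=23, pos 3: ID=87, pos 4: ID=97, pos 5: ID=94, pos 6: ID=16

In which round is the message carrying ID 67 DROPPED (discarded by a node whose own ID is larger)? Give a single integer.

Round 1: pos1(id48) recv 67: fwd; pos2(id23) recv 48: fwd; pos3(id87) recv 23: drop; pos4(id97) recv 87: drop; pos5(id94) recv 97: fwd; pos6(id16) recv 94: fwd; pos0(id67) recv 16: drop
Round 2: pos2(id23) recv 67: fwd; pos3(id87) recv 48: drop; pos6(id16) recv 97: fwd; pos0(id67) recv 94: fwd
Round 3: pos3(id87) recv 67: drop; pos0(id67) recv 97: fwd; pos1(id48) recv 94: fwd
Round 4: pos1(id48) recv 97: fwd; pos2(id23) recv 94: fwd
Round 5: pos2(id23) recv 97: fwd; pos3(id87) recv 94: fwd
Round 6: pos3(id87) recv 97: fwd; pos4(id97) recv 94: drop
Round 7: pos4(id97) recv 97: ELECTED
Message ID 67 originates at pos 0; dropped at pos 3 in round 3

Answer: 3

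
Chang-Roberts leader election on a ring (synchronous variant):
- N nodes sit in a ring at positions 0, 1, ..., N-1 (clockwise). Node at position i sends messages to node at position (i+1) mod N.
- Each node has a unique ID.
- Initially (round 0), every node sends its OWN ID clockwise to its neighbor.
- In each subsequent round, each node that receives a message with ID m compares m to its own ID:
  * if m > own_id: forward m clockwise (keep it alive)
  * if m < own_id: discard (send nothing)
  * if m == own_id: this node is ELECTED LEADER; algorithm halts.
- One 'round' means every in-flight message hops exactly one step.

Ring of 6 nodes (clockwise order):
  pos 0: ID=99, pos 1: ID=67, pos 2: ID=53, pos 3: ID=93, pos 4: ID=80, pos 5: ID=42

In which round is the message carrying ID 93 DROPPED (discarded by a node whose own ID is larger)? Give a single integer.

Answer: 3

Derivation:
Round 1: pos1(id67) recv 99: fwd; pos2(id53) recv 67: fwd; pos3(id93) recv 53: drop; pos4(id80) recv 93: fwd; pos5(id42) recv 80: fwd; pos0(id99) recv 42: drop
Round 2: pos2(id53) recv 99: fwd; pos3(id93) recv 67: drop; pos5(id42) recv 93: fwd; pos0(id99) recv 80: drop
Round 3: pos3(id93) recv 99: fwd; pos0(id99) recv 93: drop
Round 4: pos4(id80) recv 99: fwd
Round 5: pos5(id42) recv 99: fwd
Round 6: pos0(id99) recv 99: ELECTED
Message ID 93 originates at pos 3; dropped at pos 0 in round 3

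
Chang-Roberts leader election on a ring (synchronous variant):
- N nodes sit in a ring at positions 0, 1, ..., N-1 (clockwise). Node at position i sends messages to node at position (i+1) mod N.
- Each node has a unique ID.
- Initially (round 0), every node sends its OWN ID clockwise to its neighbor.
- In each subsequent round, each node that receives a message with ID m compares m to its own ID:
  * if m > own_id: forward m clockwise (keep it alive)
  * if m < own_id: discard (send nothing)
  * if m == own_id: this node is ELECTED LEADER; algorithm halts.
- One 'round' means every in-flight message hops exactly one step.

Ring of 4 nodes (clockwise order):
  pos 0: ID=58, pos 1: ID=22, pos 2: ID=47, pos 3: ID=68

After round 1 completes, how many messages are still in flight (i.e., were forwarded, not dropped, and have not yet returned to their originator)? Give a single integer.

Answer: 2

Derivation:
Round 1: pos1(id22) recv 58: fwd; pos2(id47) recv 22: drop; pos3(id68) recv 47: drop; pos0(id58) recv 68: fwd
After round 1: 2 messages still in flight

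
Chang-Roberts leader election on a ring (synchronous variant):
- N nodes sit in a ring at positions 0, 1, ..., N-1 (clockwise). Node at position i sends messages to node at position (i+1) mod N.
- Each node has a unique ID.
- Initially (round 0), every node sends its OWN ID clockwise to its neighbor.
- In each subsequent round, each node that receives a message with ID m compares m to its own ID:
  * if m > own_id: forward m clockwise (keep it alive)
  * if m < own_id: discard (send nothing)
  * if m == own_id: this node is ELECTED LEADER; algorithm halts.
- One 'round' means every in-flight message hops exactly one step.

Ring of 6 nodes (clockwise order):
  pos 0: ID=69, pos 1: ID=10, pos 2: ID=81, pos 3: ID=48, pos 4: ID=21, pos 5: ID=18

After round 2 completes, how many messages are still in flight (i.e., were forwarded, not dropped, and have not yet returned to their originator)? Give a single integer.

Answer: 2

Derivation:
Round 1: pos1(id10) recv 69: fwd; pos2(id81) recv 10: drop; pos3(id48) recv 81: fwd; pos4(id21) recv 48: fwd; pos5(id18) recv 21: fwd; pos0(id69) recv 18: drop
Round 2: pos2(id81) recv 69: drop; pos4(id21) recv 81: fwd; pos5(id18) recv 48: fwd; pos0(id69) recv 21: drop
After round 2: 2 messages still in flight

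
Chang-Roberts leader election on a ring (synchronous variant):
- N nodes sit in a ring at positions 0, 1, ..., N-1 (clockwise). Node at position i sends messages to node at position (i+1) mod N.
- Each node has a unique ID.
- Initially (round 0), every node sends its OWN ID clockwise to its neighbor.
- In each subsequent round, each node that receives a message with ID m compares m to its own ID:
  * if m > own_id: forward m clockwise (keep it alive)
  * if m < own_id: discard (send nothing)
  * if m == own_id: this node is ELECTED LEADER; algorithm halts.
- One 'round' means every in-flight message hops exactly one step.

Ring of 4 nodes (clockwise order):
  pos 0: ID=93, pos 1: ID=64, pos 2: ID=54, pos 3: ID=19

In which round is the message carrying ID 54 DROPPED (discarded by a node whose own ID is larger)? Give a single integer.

Answer: 2

Derivation:
Round 1: pos1(id64) recv 93: fwd; pos2(id54) recv 64: fwd; pos3(id19) recv 54: fwd; pos0(id93) recv 19: drop
Round 2: pos2(id54) recv 93: fwd; pos3(id19) recv 64: fwd; pos0(id93) recv 54: drop
Round 3: pos3(id19) recv 93: fwd; pos0(id93) recv 64: drop
Round 4: pos0(id93) recv 93: ELECTED
Message ID 54 originates at pos 2; dropped at pos 0 in round 2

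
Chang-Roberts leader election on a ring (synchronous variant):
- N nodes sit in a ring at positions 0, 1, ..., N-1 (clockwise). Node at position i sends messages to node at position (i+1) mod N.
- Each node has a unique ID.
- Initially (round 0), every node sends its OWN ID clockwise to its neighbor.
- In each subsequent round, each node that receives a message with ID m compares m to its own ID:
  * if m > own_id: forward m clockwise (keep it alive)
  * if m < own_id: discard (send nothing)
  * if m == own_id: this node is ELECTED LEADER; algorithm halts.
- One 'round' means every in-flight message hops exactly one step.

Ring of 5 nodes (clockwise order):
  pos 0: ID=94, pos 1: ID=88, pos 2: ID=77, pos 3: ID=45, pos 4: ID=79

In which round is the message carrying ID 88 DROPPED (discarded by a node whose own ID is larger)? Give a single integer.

Round 1: pos1(id88) recv 94: fwd; pos2(id77) recv 88: fwd; pos3(id45) recv 77: fwd; pos4(id79) recv 45: drop; pos0(id94) recv 79: drop
Round 2: pos2(id77) recv 94: fwd; pos3(id45) recv 88: fwd; pos4(id79) recv 77: drop
Round 3: pos3(id45) recv 94: fwd; pos4(id79) recv 88: fwd
Round 4: pos4(id79) recv 94: fwd; pos0(id94) recv 88: drop
Round 5: pos0(id94) recv 94: ELECTED
Message ID 88 originates at pos 1; dropped at pos 0 in round 4

Answer: 4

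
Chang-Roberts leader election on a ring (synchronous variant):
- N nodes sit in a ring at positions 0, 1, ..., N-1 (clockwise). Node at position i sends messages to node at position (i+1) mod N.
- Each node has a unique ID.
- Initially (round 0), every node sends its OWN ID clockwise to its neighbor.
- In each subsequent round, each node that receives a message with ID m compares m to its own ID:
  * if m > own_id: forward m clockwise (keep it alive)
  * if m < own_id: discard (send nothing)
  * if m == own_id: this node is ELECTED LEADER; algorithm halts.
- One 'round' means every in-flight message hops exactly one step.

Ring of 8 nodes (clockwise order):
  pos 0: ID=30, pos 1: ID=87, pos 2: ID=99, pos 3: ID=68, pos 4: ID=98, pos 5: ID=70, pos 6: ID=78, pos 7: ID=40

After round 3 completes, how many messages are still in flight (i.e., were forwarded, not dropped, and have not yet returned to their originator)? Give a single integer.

Round 1: pos1(id87) recv 30: drop; pos2(id99) recv 87: drop; pos3(id68) recv 99: fwd; pos4(id98) recv 68: drop; pos5(id70) recv 98: fwd; pos6(id78) recv 70: drop; pos7(id40) recv 78: fwd; pos0(id30) recv 40: fwd
Round 2: pos4(id98) recv 99: fwd; pos6(id78) recv 98: fwd; pos0(id30) recv 78: fwd; pos1(id87) recv 40: drop
Round 3: pos5(id70) recv 99: fwd; pos7(id40) recv 98: fwd; pos1(id87) recv 78: drop
After round 3: 2 messages still in flight

Answer: 2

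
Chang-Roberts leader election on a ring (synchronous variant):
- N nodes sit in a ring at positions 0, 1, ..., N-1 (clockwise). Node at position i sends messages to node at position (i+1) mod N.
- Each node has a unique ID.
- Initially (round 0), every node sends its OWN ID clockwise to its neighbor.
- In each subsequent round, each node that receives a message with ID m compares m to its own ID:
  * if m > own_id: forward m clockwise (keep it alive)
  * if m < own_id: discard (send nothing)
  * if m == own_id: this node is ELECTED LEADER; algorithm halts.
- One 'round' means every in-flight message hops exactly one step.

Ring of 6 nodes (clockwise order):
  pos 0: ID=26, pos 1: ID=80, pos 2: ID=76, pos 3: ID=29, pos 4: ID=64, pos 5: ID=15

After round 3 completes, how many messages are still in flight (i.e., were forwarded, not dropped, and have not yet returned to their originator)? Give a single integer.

Answer: 2

Derivation:
Round 1: pos1(id80) recv 26: drop; pos2(id76) recv 80: fwd; pos3(id29) recv 76: fwd; pos4(id64) recv 29: drop; pos5(id15) recv 64: fwd; pos0(id26) recv 15: drop
Round 2: pos3(id29) recv 80: fwd; pos4(id64) recv 76: fwd; pos0(id26) recv 64: fwd
Round 3: pos4(id64) recv 80: fwd; pos5(id15) recv 76: fwd; pos1(id80) recv 64: drop
After round 3: 2 messages still in flight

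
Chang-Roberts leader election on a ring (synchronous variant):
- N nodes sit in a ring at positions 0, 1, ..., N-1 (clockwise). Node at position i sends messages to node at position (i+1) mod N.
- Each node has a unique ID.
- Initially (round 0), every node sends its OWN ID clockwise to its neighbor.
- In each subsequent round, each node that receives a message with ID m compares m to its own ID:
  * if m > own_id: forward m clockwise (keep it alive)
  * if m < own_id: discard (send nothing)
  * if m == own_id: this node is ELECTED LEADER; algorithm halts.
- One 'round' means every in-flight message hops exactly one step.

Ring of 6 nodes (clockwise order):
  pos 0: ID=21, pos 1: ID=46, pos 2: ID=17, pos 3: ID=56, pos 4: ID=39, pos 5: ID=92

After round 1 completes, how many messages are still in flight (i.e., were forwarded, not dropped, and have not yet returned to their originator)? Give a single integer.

Answer: 3

Derivation:
Round 1: pos1(id46) recv 21: drop; pos2(id17) recv 46: fwd; pos3(id56) recv 17: drop; pos4(id39) recv 56: fwd; pos5(id92) recv 39: drop; pos0(id21) recv 92: fwd
After round 1: 3 messages still in flight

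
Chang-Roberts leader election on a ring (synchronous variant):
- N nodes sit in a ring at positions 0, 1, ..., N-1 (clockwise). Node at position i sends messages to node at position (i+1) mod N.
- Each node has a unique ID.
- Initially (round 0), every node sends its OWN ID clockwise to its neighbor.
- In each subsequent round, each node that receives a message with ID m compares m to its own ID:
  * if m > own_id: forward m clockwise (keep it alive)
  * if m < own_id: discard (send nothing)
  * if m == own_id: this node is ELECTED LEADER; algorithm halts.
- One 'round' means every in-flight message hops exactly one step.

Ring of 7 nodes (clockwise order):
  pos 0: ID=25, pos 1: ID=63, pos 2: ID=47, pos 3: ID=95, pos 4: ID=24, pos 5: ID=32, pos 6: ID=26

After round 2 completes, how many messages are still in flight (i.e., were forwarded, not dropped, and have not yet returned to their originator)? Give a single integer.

Round 1: pos1(id63) recv 25: drop; pos2(id47) recv 63: fwd; pos3(id95) recv 47: drop; pos4(id24) recv 95: fwd; pos5(id32) recv 24: drop; pos6(id26) recv 32: fwd; pos0(id25) recv 26: fwd
Round 2: pos3(id95) recv 63: drop; pos5(id32) recv 95: fwd; pos0(id25) recv 32: fwd; pos1(id63) recv 26: drop
After round 2: 2 messages still in flight

Answer: 2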